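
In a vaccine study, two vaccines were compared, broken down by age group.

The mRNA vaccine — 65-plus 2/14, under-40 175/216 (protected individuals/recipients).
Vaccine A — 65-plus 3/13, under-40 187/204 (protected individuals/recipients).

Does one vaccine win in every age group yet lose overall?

No

65-plus: the mRNA vaccine 2/14 = 14.3%, Vaccine A 3/13 = 23.1% → Vaccine A
Under-40: the mRNA vaccine 175/216 = 81.0%, Vaccine A 187/204 = 91.7% → Vaccine A
Overall: the mRNA vaccine 177/230 = 77.0%, Vaccine A 190/217 = 87.6% → Vaccine A
Vaccine A wins overall and in every age group — no reversal.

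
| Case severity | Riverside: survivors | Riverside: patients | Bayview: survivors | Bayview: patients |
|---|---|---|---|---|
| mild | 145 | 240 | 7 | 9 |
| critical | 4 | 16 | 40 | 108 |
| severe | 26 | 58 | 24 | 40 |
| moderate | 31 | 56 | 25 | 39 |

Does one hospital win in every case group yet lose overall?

Mild: Riverside 145/240 = 60.4%, Bayview 7/9 = 77.8% → Bayview
Critical: Riverside 4/16 = 25.0%, Bayview 40/108 = 37.0% → Bayview
Severe: Riverside 26/58 = 44.8%, Bayview 24/40 = 60.0% → Bayview
Moderate: Riverside 31/56 = 55.4%, Bayview 25/39 = 64.1% → Bayview
Overall: Riverside 206/370 = 55.7%, Bayview 96/196 = 49.0% → Riverside
Bayview wins each case group but Riverside wins overall — the comparison reverses. Bayview's patients skew toward critical, which has a lower base rate.

Yes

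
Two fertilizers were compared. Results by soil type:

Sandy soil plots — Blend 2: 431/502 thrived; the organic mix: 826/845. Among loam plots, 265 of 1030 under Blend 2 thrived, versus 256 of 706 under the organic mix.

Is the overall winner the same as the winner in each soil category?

Yes

Sandy soil: Blend 2 431/502 = 85.9%, the organic mix 826/845 = 97.8% → the organic mix
Loam: Blend 2 265/1030 = 25.7%, the organic mix 256/706 = 36.3% → the organic mix
Overall: Blend 2 696/1532 = 45.4%, the organic mix 1082/1551 = 69.8% → the organic mix
The organic mix wins overall and in every soil group — no reversal.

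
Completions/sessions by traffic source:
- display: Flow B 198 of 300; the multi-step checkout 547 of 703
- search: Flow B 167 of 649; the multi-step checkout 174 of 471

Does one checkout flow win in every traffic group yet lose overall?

Display: Flow B 198/300 = 66.0%, the multi-step checkout 547/703 = 77.8% → the multi-step checkout
Search: Flow B 167/649 = 25.7%, the multi-step checkout 174/471 = 36.9% → the multi-step checkout
Overall: Flow B 365/949 = 38.5%, the multi-step checkout 721/1174 = 61.4% → the multi-step checkout
The multi-step checkout wins overall and in every traffic group — no reversal.

No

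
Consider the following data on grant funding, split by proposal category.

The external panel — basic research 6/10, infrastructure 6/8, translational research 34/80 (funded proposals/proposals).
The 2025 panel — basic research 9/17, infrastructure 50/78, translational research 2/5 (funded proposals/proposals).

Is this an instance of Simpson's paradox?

Basic research: the external panel 6/10 = 60.0%, the 2025 panel 9/17 = 52.9% → the external panel
Infrastructure: the external panel 6/8 = 75.0%, the 2025 panel 50/78 = 64.1% → the external panel
Translational research: the external panel 34/80 = 42.5%, the 2025 panel 2/5 = 40.0% → the external panel
Overall: the external panel 46/98 = 46.9%, the 2025 panel 61/100 = 61.0% → the 2025 panel
The external panel wins each proposal group but the 2025 panel wins overall — the comparison reverses. The external panel's proposals skew toward translational research, which has a lower base rate.

Yes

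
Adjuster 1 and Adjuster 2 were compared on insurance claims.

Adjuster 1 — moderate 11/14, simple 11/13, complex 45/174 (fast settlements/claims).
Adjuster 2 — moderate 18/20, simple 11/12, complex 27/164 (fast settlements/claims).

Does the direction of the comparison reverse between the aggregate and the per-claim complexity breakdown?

No

Moderate: Adjuster 1 11/14 = 78.6%, Adjuster 2 18/20 = 90.0% → Adjuster 2
Simple: Adjuster 1 11/13 = 84.6%, Adjuster 2 11/12 = 91.7% → Adjuster 2
Complex: Adjuster 1 45/174 = 25.9%, Adjuster 2 27/164 = 16.5% → Adjuster 1
Overall: Adjuster 1 67/201 = 33.3%, Adjuster 2 56/196 = 28.6% → Adjuster 1
Neither sweeps: Adjuster 1 wins 1 of 3 groups, Adjuster 2 wins 2. Adjuster 1 wins overall but not every group — no Simpson reversal.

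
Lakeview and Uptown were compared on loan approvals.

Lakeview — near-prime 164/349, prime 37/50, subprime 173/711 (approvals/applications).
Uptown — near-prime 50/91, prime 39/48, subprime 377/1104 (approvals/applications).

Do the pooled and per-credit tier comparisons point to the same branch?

Yes

Near-prime: Lakeview 164/349 = 47.0%, Uptown 50/91 = 54.9% → Uptown
Prime: Lakeview 37/50 = 74.0%, Uptown 39/48 = 81.2% → Uptown
Subprime: Lakeview 173/711 = 24.3%, Uptown 377/1104 = 34.1% → Uptown
Overall: Lakeview 374/1110 = 33.7%, Uptown 466/1243 = 37.5% → Uptown
Uptown wins overall and in every credit group — no reversal.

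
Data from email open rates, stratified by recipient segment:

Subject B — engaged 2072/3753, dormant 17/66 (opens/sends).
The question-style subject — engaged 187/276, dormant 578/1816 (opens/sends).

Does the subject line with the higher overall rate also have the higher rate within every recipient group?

No

Engaged: Subject B 2072/3753 = 55.2%, the question-style subject 187/276 = 67.8% → the question-style subject
Dormant: Subject B 17/66 = 25.8%, the question-style subject 578/1816 = 31.8% → the question-style subject
Overall: Subject B 2089/3819 = 54.7%, the question-style subject 765/2092 = 36.6% → Subject B
The question-style subject wins each recipient group but Subject B wins overall — the comparison reverses. The question-style subject's sends skew toward dormant, which has a lower base rate.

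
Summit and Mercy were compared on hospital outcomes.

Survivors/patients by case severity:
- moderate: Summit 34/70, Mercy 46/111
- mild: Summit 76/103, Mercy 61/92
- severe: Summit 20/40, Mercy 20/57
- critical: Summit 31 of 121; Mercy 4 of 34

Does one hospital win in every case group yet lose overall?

Moderate: Summit 34/70 = 48.6%, Mercy 46/111 = 41.4% → Summit
Mild: Summit 76/103 = 73.8%, Mercy 61/92 = 66.3% → Summit
Severe: Summit 20/40 = 50.0%, Mercy 20/57 = 35.1% → Summit
Critical: Summit 31/121 = 25.6%, Mercy 4/34 = 11.8% → Summit
Overall: Summit 161/334 = 48.2%, Mercy 131/294 = 44.6% → Summit
Summit wins overall and in every case group — no reversal.

No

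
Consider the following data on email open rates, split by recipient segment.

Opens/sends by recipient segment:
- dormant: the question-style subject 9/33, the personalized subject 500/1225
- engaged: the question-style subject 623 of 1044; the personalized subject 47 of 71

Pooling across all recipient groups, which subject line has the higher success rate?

Dormant: the question-style subject 9/33 = 27.3%, the personalized subject 500/1225 = 40.8% → the personalized subject
Engaged: the question-style subject 623/1044 = 59.7%, the personalized subject 47/71 = 66.2% → the personalized subject
Overall: the question-style subject 632/1077 = 58.7%, the personalized subject 547/1296 = 42.2% → the question-style subject
(The personalized subject wins every recipient group but the question-style subject wins overall — the personalized subject's sends skew toward the low-rate dormant group.)

the question-style subject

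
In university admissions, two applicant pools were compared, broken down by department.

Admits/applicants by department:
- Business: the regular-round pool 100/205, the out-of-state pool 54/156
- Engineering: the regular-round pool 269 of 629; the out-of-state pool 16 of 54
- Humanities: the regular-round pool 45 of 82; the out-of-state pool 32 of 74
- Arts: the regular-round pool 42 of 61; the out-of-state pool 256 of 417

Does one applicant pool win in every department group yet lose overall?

Business: the regular-round pool 100/205 = 48.8%, the out-of-state pool 54/156 = 34.6% → the regular-round pool
Engineering: the regular-round pool 269/629 = 42.8%, the out-of-state pool 16/54 = 29.6% → the regular-round pool
Humanities: the regular-round pool 45/82 = 54.9%, the out-of-state pool 32/74 = 43.2% → the regular-round pool
Arts: the regular-round pool 42/61 = 68.9%, the out-of-state pool 256/417 = 61.4% → the regular-round pool
Overall: the regular-round pool 456/977 = 46.7%, the out-of-state pool 358/701 = 51.1% → the out-of-state pool
The regular-round pool wins each department group but the out-of-state pool wins overall — the comparison reverses. The regular-round pool's applicants skew toward Engineering, which has a lower base rate.

Yes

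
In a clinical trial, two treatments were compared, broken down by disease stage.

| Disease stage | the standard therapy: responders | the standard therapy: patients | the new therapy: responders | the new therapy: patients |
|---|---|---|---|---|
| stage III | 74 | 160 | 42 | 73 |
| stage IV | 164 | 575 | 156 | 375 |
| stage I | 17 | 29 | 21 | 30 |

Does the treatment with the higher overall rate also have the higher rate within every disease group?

Stage III: the standard therapy 74/160 = 46.2%, the new therapy 42/73 = 57.5% → the new therapy
Stage IV: the standard therapy 164/575 = 28.5%, the new therapy 156/375 = 41.6% → the new therapy
Stage I: the standard therapy 17/29 = 58.6%, the new therapy 21/30 = 70.0% → the new therapy
Overall: the standard therapy 255/764 = 33.4%, the new therapy 219/478 = 45.8% → the new therapy
The new therapy wins overall and in every disease group — no reversal.

Yes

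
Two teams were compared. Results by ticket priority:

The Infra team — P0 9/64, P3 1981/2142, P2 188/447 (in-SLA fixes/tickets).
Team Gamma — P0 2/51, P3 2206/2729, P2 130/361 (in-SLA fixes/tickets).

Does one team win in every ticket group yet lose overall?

No

P0: the Infra team 9/64 = 14.1%, Team Gamma 2/51 = 3.9% → the Infra team
P3: the Infra team 1981/2142 = 92.5%, Team Gamma 2206/2729 = 80.8% → the Infra team
P2: the Infra team 188/447 = 42.1%, Team Gamma 130/361 = 36.0% → the Infra team
Overall: the Infra team 2178/2653 = 82.1%, Team Gamma 2338/3141 = 74.4% → the Infra team
The Infra team wins overall and in every ticket group — no reversal.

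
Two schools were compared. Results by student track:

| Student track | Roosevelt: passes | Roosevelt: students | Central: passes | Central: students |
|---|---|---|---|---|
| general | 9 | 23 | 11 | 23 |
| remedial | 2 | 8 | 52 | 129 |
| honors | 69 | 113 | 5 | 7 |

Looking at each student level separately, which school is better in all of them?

Central

General: Roosevelt 9/23 = 39.1%, Central 11/23 = 47.8% → Central
Remedial: Roosevelt 2/8 = 25.0%, Central 52/129 = 40.3% → Central
Honors: Roosevelt 69/113 = 61.1%, Central 5/7 = 71.4% → Central
Central has the higher rate in all 3 groups.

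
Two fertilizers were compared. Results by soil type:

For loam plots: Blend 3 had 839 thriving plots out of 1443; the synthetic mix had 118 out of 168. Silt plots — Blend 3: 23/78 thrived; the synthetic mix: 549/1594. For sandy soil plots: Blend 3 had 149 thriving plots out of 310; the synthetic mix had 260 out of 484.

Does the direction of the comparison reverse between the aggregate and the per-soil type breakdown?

Yes

Loam: Blend 3 839/1443 = 58.1%, the synthetic mix 118/168 = 70.2% → the synthetic mix
Silt: Blend 3 23/78 = 29.5%, the synthetic mix 549/1594 = 34.4% → the synthetic mix
Sandy soil: Blend 3 149/310 = 48.1%, the synthetic mix 260/484 = 53.7% → the synthetic mix
Overall: Blend 3 1011/1831 = 55.2%, the synthetic mix 927/2246 = 41.3% → Blend 3
The synthetic mix wins each soil group but Blend 3 wins overall — the comparison reverses. The synthetic mix's plots skew toward silt, which has a lower base rate.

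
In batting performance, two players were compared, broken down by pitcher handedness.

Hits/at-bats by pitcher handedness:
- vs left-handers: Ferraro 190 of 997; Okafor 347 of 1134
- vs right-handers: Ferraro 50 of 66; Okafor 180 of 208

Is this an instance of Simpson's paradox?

Vs left-handers: Ferraro 190/997 = 19.1%, Okafor 347/1134 = 30.6% → Okafor
Vs right-handers: Ferraro 50/66 = 75.8%, Okafor 180/208 = 86.5% → Okafor
Overall: Ferraro 240/1063 = 22.6%, Okafor 527/1342 = 39.3% → Okafor
Okafor wins overall and in every pitcher group — no reversal.

No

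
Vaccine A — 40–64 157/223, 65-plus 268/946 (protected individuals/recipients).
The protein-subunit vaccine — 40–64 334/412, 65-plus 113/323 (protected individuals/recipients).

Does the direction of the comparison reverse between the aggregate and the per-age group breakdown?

40–64: Vaccine A 157/223 = 70.4%, the protein-subunit vaccine 334/412 = 81.1% → the protein-subunit vaccine
65-plus: Vaccine A 268/946 = 28.3%, the protein-subunit vaccine 113/323 = 35.0% → the protein-subunit vaccine
Overall: Vaccine A 425/1169 = 36.4%, the protein-subunit vaccine 447/735 = 60.8% → the protein-subunit vaccine
The protein-subunit vaccine wins overall and in every age group — no reversal.

No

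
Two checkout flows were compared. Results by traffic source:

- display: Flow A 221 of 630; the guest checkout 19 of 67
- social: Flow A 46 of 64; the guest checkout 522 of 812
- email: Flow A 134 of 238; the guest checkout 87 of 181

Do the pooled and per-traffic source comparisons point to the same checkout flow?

No

Display: Flow A 221/630 = 35.1%, the guest checkout 19/67 = 28.4% → Flow A
Social: Flow A 46/64 = 71.9%, the guest checkout 522/812 = 64.3% → Flow A
Email: Flow A 134/238 = 56.3%, the guest checkout 87/181 = 48.1% → Flow A
Overall: Flow A 401/932 = 43.0%, the guest checkout 628/1060 = 59.2% → the guest checkout
Flow A wins each traffic group but the guest checkout wins overall — the comparison reverses. Flow A's sessions skew toward display, which has a lower base rate.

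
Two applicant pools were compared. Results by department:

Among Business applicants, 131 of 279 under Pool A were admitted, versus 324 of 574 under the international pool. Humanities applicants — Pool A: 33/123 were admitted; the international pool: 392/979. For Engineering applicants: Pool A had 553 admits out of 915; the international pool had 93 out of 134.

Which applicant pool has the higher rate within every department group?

the international pool

Business: Pool A 131/279 = 47.0%, the international pool 324/574 = 56.4% → the international pool
Humanities: Pool A 33/123 = 26.8%, the international pool 392/979 = 40.0% → the international pool
Engineering: Pool A 553/915 = 60.4%, the international pool 93/134 = 69.4% → the international pool
The international pool has the higher rate in all 3 groups.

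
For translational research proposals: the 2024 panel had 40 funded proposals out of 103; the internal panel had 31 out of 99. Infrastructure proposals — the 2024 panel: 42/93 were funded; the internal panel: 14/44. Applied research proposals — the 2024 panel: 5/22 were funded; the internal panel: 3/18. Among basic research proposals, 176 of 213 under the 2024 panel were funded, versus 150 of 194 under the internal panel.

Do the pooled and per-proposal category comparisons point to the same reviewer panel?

Translational research: the 2024 panel 40/103 = 38.8%, the internal panel 31/99 = 31.3% → the 2024 panel
Infrastructure: the 2024 panel 42/93 = 45.2%, the internal panel 14/44 = 31.8% → the 2024 panel
Applied research: the 2024 panel 5/22 = 22.7%, the internal panel 3/18 = 16.7% → the 2024 panel
Basic research: the 2024 panel 176/213 = 82.6%, the internal panel 150/194 = 77.3% → the 2024 panel
Overall: the 2024 panel 263/431 = 61.0%, the internal panel 198/355 = 55.8% → the 2024 panel
The 2024 panel wins overall and in every proposal group — no reversal.

Yes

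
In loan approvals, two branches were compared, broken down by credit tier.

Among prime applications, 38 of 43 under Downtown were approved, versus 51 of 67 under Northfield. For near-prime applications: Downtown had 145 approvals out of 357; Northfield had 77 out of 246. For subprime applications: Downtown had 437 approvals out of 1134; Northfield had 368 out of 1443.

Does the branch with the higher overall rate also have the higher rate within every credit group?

Yes

Prime: Downtown 38/43 = 88.4%, Northfield 51/67 = 76.1% → Downtown
Near-prime: Downtown 145/357 = 40.6%, Northfield 77/246 = 31.3% → Downtown
Subprime: Downtown 437/1134 = 38.5%, Northfield 368/1443 = 25.5% → Downtown
Overall: Downtown 620/1534 = 40.4%, Northfield 496/1756 = 28.2% → Downtown
Downtown wins overall and in every credit group — no reversal.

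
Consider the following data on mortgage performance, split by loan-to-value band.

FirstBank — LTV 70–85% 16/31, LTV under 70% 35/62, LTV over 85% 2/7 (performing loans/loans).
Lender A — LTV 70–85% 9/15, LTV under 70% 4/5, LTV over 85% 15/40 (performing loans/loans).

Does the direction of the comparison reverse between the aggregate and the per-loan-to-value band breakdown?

LTV 70–85%: FirstBank 16/31 = 51.6%, Lender A 9/15 = 60.0% → Lender A
LTV under 70%: FirstBank 35/62 = 56.5%, Lender A 4/5 = 80.0% → Lender A
LTV over 85%: FirstBank 2/7 = 28.6%, Lender A 15/40 = 37.5% → Lender A
Overall: FirstBank 53/100 = 53.0%, Lender A 28/60 = 46.7% → FirstBank
Lender A wins each loan-to-value group but FirstBank wins overall — the comparison reverses. Lender A's loans skew toward LTV over 85%, which has a lower base rate.

Yes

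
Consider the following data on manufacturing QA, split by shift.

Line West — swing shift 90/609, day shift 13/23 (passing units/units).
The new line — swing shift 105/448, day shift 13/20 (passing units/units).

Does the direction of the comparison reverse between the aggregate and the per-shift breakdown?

No

Swing shift: Line West 90/609 = 14.8%, the new line 105/448 = 23.4% → the new line
Day shift: Line West 13/23 = 56.5%, the new line 13/20 = 65.0% → the new line
Overall: Line West 103/632 = 16.3%, the new line 118/468 = 25.2% → the new line
The new line wins overall and in every shift group — no reversal.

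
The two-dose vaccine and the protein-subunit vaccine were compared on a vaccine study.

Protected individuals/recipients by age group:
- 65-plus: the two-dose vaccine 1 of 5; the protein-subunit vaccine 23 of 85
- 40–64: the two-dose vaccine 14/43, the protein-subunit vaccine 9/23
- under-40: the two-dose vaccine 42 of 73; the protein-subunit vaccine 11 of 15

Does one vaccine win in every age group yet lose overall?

Yes

65-plus: the two-dose vaccine 1/5 = 20.0%, the protein-subunit vaccine 23/85 = 27.1% → the protein-subunit vaccine
40–64: the two-dose vaccine 14/43 = 32.6%, the protein-subunit vaccine 9/23 = 39.1% → the protein-subunit vaccine
Under-40: the two-dose vaccine 42/73 = 57.5%, the protein-subunit vaccine 11/15 = 73.3% → the protein-subunit vaccine
Overall: the two-dose vaccine 57/121 = 47.1%, the protein-subunit vaccine 43/123 = 35.0% → the two-dose vaccine
The protein-subunit vaccine wins each age group but the two-dose vaccine wins overall — the comparison reverses. The protein-subunit vaccine's recipients skew toward 65-plus, which has a lower base rate.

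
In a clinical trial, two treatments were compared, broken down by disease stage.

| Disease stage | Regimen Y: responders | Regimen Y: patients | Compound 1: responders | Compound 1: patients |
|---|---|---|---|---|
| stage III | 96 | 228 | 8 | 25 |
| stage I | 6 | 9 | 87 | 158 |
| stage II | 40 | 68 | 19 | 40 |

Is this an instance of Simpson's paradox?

Yes

Stage III: Regimen Y 96/228 = 42.1%, Compound 1 8/25 = 32.0% → Regimen Y
Stage I: Regimen Y 6/9 = 66.7%, Compound 1 87/158 = 55.1% → Regimen Y
Stage II: Regimen Y 40/68 = 58.8%, Compound 1 19/40 = 47.5% → Regimen Y
Overall: Regimen Y 142/305 = 46.6%, Compound 1 114/223 = 51.1% → Compound 1
Regimen Y wins each disease group but Compound 1 wins overall — the comparison reverses. Regimen Y's patients skew toward stage III, which has a lower base rate.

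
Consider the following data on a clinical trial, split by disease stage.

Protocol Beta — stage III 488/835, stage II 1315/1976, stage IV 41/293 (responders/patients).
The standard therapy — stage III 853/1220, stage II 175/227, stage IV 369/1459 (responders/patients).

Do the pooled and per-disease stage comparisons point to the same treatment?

No

Stage III: Protocol Beta 488/835 = 58.4%, the standard therapy 853/1220 = 69.9% → the standard therapy
Stage II: Protocol Beta 1315/1976 = 66.5%, the standard therapy 175/227 = 77.1% → the standard therapy
Stage IV: Protocol Beta 41/293 = 14.0%, the standard therapy 369/1459 = 25.3% → the standard therapy
Overall: Protocol Beta 1844/3104 = 59.4%, the standard therapy 1397/2906 = 48.1% → Protocol Beta
The standard therapy wins each disease group but Protocol Beta wins overall — the comparison reverses. The standard therapy's patients skew toward stage IV, which has a lower base rate.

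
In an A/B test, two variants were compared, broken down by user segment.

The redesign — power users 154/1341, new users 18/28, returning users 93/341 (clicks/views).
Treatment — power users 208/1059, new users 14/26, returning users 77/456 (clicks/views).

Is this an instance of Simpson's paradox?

No

Power users: the redesign 154/1341 = 11.5%, Treatment 208/1059 = 19.6% → Treatment
New users: the redesign 18/28 = 64.3%, Treatment 14/26 = 53.8% → the redesign
Returning users: the redesign 93/341 = 27.3%, Treatment 77/456 = 16.9% → the redesign
Overall: the redesign 265/1710 = 15.5%, Treatment 299/1541 = 19.4% → Treatment
Neither sweeps: the redesign wins 2 of 3 groups, Treatment wins 1. Treatment wins overall but not every group — no Simpson reversal.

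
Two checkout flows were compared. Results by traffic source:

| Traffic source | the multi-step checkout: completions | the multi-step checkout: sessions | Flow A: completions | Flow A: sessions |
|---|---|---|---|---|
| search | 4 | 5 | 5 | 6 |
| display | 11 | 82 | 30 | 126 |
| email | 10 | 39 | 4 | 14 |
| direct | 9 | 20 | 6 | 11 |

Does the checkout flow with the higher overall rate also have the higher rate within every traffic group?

Yes

Search: the multi-step checkout 4/5 = 80.0%, Flow A 5/6 = 83.3% → Flow A
Display: the multi-step checkout 11/82 = 13.4%, Flow A 30/126 = 23.8% → Flow A
Email: the multi-step checkout 10/39 = 25.6%, Flow A 4/14 = 28.6% → Flow A
Direct: the multi-step checkout 9/20 = 45.0%, Flow A 6/11 = 54.5% → Flow A
Overall: the multi-step checkout 34/146 = 23.3%, Flow A 45/157 = 28.7% → Flow A
Flow A wins overall and in every traffic group — no reversal.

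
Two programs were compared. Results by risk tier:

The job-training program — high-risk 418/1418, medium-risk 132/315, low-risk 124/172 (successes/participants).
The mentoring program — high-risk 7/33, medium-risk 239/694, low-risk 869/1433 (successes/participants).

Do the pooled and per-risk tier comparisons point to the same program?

No

High-risk: the job-training program 418/1418 = 29.5%, the mentoring program 7/33 = 21.2% → the job-training program
Medium-risk: the job-training program 132/315 = 41.9%, the mentoring program 239/694 = 34.4% → the job-training program
Low-risk: the job-training program 124/172 = 72.1%, the mentoring program 869/1433 = 60.6% → the job-training program
Overall: the job-training program 674/1905 = 35.4%, the mentoring program 1115/2160 = 51.6% → the mentoring program
The job-training program wins each risk group but the mentoring program wins overall — the comparison reverses. The job-training program's participants skew toward high-risk, which has a lower base rate.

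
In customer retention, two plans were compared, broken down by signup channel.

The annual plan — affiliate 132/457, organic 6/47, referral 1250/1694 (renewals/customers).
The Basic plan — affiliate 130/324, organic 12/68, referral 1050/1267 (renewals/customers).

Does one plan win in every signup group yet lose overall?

No

Affiliate: the annual plan 132/457 = 28.9%, the Basic plan 130/324 = 40.1% → the Basic plan
Organic: the annual plan 6/47 = 12.8%, the Basic plan 12/68 = 17.6% → the Basic plan
Referral: the annual plan 1250/1694 = 73.8%, the Basic plan 1050/1267 = 82.9% → the Basic plan
Overall: the annual plan 1388/2198 = 63.1%, the Basic plan 1192/1659 = 71.9% → the Basic plan
The Basic plan wins overall and in every signup group — no reversal.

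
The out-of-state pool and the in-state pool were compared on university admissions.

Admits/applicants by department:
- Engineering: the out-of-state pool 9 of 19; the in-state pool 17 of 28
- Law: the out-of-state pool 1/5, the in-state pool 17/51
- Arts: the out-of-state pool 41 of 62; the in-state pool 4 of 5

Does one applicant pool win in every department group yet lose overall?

Engineering: the out-of-state pool 9/19 = 47.4%, the in-state pool 17/28 = 60.7% → the in-state pool
Law: the out-of-state pool 1/5 = 20.0%, the in-state pool 17/51 = 33.3% → the in-state pool
Arts: the out-of-state pool 41/62 = 66.1%, the in-state pool 4/5 = 80.0% → the in-state pool
Overall: the out-of-state pool 51/86 = 59.3%, the in-state pool 38/84 = 45.2% → the out-of-state pool
The in-state pool wins each department group but the out-of-state pool wins overall — the comparison reverses. The in-state pool's applicants skew toward Law, which has a lower base rate.

Yes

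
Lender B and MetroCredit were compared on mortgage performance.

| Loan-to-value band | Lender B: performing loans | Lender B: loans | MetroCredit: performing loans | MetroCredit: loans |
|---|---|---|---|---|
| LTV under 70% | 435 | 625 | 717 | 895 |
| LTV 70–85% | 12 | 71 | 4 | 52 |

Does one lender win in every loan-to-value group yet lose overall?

No

LTV under 70%: Lender B 435/625 = 69.6%, MetroCredit 717/895 = 80.1% → MetroCredit
LTV 70–85%: Lender B 12/71 = 16.9%, MetroCredit 4/52 = 7.7% → Lender B
Overall: Lender B 447/696 = 64.2%, MetroCredit 721/947 = 76.1% → MetroCredit
Neither sweeps: Lender B wins 1 of 2 groups, MetroCredit wins 1. MetroCredit wins overall but not every group — no Simpson reversal.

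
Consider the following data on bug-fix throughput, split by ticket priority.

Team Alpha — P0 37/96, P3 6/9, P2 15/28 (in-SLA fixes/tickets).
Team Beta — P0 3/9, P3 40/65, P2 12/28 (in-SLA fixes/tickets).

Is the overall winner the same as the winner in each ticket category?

P0: Team Alpha 37/96 = 38.5%, Team Beta 3/9 = 33.3% → Team Alpha
P3: Team Alpha 6/9 = 66.7%, Team Beta 40/65 = 61.5% → Team Alpha
P2: Team Alpha 15/28 = 53.6%, Team Beta 12/28 = 42.9% → Team Alpha
Overall: Team Alpha 58/133 = 43.6%, Team Beta 55/102 = 53.9% → Team Beta
Team Alpha wins each ticket group but Team Beta wins overall — the comparison reverses. Team Alpha's tickets skew toward P0, which has a lower base rate.

No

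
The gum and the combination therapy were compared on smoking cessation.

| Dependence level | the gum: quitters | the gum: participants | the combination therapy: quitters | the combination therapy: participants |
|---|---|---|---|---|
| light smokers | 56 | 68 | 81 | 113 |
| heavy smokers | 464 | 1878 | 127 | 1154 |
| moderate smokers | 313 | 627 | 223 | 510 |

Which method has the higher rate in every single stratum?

the gum

Light smokers: the gum 56/68 = 82.4%, the combination therapy 81/113 = 71.7% → the gum
Heavy smokers: the gum 464/1878 = 24.7%, the combination therapy 127/1154 = 11.0% → the gum
Moderate smokers: the gum 313/627 = 49.9%, the combination therapy 223/510 = 43.7% → the gum
The gum has the higher rate in all 3 groups.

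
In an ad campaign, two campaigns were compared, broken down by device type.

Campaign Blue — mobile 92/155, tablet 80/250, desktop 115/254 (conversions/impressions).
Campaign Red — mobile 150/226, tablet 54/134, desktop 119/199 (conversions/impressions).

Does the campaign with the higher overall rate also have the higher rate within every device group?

Mobile: Campaign Blue 92/155 = 59.4%, Campaign Red 150/226 = 66.4% → Campaign Red
Tablet: Campaign Blue 80/250 = 32.0%, Campaign Red 54/134 = 40.3% → Campaign Red
Desktop: Campaign Blue 115/254 = 45.3%, Campaign Red 119/199 = 59.8% → Campaign Red
Overall: Campaign Blue 287/659 = 43.6%, Campaign Red 323/559 = 57.8% → Campaign Red
Campaign Red wins overall and in every device group — no reversal.

Yes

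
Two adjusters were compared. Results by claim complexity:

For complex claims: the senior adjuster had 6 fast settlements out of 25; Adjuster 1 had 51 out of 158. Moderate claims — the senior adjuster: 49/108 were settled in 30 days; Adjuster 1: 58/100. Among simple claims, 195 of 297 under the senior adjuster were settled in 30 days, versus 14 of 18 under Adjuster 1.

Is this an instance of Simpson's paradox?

Yes

Complex: the senior adjuster 6/25 = 24.0%, Adjuster 1 51/158 = 32.3% → Adjuster 1
Moderate: the senior adjuster 49/108 = 45.4%, Adjuster 1 58/100 = 58.0% → Adjuster 1
Simple: the senior adjuster 195/297 = 65.7%, Adjuster 1 14/18 = 77.8% → Adjuster 1
Overall: the senior adjuster 250/430 = 58.1%, Adjuster 1 123/276 = 44.6% → the senior adjuster
Adjuster 1 wins each claim group but the senior adjuster wins overall — the comparison reverses. Adjuster 1's claims skew toward complex, which has a lower base rate.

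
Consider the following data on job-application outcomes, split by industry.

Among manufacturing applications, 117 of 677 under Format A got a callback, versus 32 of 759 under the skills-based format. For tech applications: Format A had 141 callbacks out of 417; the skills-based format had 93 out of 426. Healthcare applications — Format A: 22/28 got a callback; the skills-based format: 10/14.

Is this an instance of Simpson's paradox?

No

Manufacturing: Format A 117/677 = 17.3%, the skills-based format 32/759 = 4.2% → Format A
Tech: Format A 141/417 = 33.8%, the skills-based format 93/426 = 21.8% → Format A
Healthcare: Format A 22/28 = 78.6%, the skills-based format 10/14 = 71.4% → Format A
Overall: Format A 280/1122 = 25.0%, the skills-based format 135/1199 = 11.3% → Format A
Format A wins overall and in every industry group — no reversal.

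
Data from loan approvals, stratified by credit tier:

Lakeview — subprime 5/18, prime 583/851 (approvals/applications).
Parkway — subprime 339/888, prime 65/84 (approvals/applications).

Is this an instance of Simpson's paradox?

Yes

Subprime: Lakeview 5/18 = 27.8%, Parkway 339/888 = 38.2% → Parkway
Prime: Lakeview 583/851 = 68.5%, Parkway 65/84 = 77.4% → Parkway
Overall: Lakeview 588/869 = 67.7%, Parkway 404/972 = 41.6% → Lakeview
Parkway wins each credit group but Lakeview wins overall — the comparison reverses. Parkway's applications skew toward subprime, which has a lower base rate.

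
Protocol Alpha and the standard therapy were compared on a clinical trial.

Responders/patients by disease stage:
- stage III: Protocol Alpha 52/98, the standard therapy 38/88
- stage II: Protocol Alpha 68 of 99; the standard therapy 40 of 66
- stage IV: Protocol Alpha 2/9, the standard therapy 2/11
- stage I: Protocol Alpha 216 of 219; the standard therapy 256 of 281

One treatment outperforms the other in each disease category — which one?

Stage III: Protocol Alpha 52/98 = 53.1%, the standard therapy 38/88 = 43.2% → Protocol Alpha
Stage II: Protocol Alpha 68/99 = 68.7%, the standard therapy 40/66 = 60.6% → Protocol Alpha
Stage IV: Protocol Alpha 2/9 = 22.2%, the standard therapy 2/11 = 18.2% → Protocol Alpha
Stage I: Protocol Alpha 216/219 = 98.6%, the standard therapy 256/281 = 91.1% → Protocol Alpha
Protocol Alpha has the higher rate in all 4 groups.

Protocol Alpha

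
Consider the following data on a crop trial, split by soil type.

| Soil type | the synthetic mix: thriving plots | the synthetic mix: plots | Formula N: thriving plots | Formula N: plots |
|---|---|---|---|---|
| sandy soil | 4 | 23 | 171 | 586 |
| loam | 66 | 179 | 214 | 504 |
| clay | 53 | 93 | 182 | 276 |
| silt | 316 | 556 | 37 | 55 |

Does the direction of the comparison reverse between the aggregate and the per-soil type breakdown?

Yes

Sandy soil: the synthetic mix 4/23 = 17.4%, Formula N 171/586 = 29.2% → Formula N
Loam: the synthetic mix 66/179 = 36.9%, Formula N 214/504 = 42.5% → Formula N
Clay: the synthetic mix 53/93 = 57.0%, Formula N 182/276 = 65.9% → Formula N
Silt: the synthetic mix 316/556 = 56.8%, Formula N 37/55 = 67.3% → Formula N
Overall: the synthetic mix 439/851 = 51.6%, Formula N 604/1421 = 42.5% → the synthetic mix
Formula N wins each soil group but the synthetic mix wins overall — the comparison reverses. Formula N's plots skew toward sandy soil, which has a lower base rate.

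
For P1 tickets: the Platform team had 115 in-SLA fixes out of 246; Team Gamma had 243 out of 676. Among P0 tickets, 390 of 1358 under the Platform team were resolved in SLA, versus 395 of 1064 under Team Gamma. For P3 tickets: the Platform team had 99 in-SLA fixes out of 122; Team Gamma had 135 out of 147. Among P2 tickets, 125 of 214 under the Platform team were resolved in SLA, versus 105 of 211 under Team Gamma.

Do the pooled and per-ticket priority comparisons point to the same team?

No

P1: the Platform team 115/246 = 46.7%, Team Gamma 243/676 = 35.9% → the Platform team
P0: the Platform team 390/1358 = 28.7%, Team Gamma 395/1064 = 37.1% → Team Gamma
P3: the Platform team 99/122 = 81.1%, Team Gamma 135/147 = 91.8% → Team Gamma
P2: the Platform team 125/214 = 58.4%, Team Gamma 105/211 = 49.8% → the Platform team
Overall: the Platform team 729/1940 = 37.6%, Team Gamma 878/2098 = 41.8% → Team Gamma
Neither sweeps: the Platform team wins 2 of 4 groups, Team Gamma wins 2. Team Gamma wins overall but not every group — no Simpson reversal.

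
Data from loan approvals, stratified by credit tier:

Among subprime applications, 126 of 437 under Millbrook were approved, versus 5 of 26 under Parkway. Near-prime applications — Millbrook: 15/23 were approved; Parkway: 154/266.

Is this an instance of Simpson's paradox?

Yes

Subprime: Millbrook 126/437 = 28.8%, Parkway 5/26 = 19.2% → Millbrook
Near-prime: Millbrook 15/23 = 65.2%, Parkway 154/266 = 57.9% → Millbrook
Overall: Millbrook 141/460 = 30.7%, Parkway 159/292 = 54.5% → Parkway
Millbrook wins each credit group but Parkway wins overall — the comparison reverses. Millbrook's applications skew toward subprime, which has a lower base rate.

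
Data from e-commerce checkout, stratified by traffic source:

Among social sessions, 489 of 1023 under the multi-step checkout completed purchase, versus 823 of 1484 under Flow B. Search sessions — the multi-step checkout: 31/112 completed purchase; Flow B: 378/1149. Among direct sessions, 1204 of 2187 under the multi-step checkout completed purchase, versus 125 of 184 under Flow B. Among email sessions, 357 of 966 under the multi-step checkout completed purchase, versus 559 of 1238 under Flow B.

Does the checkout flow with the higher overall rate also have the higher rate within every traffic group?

Social: the multi-step checkout 489/1023 = 47.8%, Flow B 823/1484 = 55.5% → Flow B
Search: the multi-step checkout 31/112 = 27.7%, Flow B 378/1149 = 32.9% → Flow B
Direct: the multi-step checkout 1204/2187 = 55.1%, Flow B 125/184 = 67.9% → Flow B
Email: the multi-step checkout 357/966 = 37.0%, Flow B 559/1238 = 45.2% → Flow B
Overall: the multi-step checkout 2081/4288 = 48.5%, Flow B 1885/4055 = 46.5% → the multi-step checkout
Flow B wins each traffic group but the multi-step checkout wins overall — the comparison reverses. Flow B's sessions skew toward search, which has a lower base rate.

No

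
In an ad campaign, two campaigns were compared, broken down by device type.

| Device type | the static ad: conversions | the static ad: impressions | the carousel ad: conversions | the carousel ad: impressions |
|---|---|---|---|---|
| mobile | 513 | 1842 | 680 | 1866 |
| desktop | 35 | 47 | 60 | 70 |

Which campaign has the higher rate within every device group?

the carousel ad

Mobile: the static ad 513/1842 = 27.9%, the carousel ad 680/1866 = 36.4% → the carousel ad
Desktop: the static ad 35/47 = 74.5%, the carousel ad 60/70 = 85.7% → the carousel ad
The carousel ad has the higher rate in both groups.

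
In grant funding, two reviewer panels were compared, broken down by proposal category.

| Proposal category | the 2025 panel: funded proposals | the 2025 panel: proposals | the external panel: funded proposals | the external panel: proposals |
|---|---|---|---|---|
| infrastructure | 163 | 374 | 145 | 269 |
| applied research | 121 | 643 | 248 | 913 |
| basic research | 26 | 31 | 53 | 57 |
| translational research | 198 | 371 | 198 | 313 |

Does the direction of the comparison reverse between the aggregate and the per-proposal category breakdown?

No

Infrastructure: the 2025 panel 163/374 = 43.6%, the external panel 145/269 = 53.9% → the external panel
Applied research: the 2025 panel 121/643 = 18.8%, the external panel 248/913 = 27.2% → the external panel
Basic research: the 2025 panel 26/31 = 83.9%, the external panel 53/57 = 93.0% → the external panel
Translational research: the 2025 panel 198/371 = 53.4%, the external panel 198/313 = 63.3% → the external panel
Overall: the 2025 panel 508/1419 = 35.8%, the external panel 644/1552 = 41.5% → the external panel
The external panel wins overall and in every proposal group — no reversal.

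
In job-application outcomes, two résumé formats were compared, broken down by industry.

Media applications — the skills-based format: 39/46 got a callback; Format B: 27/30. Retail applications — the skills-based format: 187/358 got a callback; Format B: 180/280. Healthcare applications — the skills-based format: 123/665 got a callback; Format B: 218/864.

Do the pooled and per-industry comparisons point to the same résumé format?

Yes

Media: the skills-based format 39/46 = 84.8%, Format B 27/30 = 90.0% → Format B
Retail: the skills-based format 187/358 = 52.2%, Format B 180/280 = 64.3% → Format B
Healthcare: the skills-based format 123/665 = 18.5%, Format B 218/864 = 25.2% → Format B
Overall: the skills-based format 349/1069 = 32.6%, Format B 425/1174 = 36.2% → Format B
Format B wins overall and in every industry group — no reversal.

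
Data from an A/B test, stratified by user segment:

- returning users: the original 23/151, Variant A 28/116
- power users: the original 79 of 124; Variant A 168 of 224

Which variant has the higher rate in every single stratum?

Variant A

Returning users: the original 23/151 = 15.2%, Variant A 28/116 = 24.1% → Variant A
Power users: the original 79/124 = 63.7%, Variant A 168/224 = 75.0% → Variant A
Variant A has the higher rate in both groups.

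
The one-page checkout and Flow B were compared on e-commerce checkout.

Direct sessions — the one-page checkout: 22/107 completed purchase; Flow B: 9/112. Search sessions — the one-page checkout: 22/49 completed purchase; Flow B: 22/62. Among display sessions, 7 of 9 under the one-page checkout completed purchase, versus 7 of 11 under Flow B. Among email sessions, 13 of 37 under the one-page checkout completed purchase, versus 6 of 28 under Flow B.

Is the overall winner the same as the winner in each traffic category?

Direct: the one-page checkout 22/107 = 20.6%, Flow B 9/112 = 8.0% → the one-page checkout
Search: the one-page checkout 22/49 = 44.9%, Flow B 22/62 = 35.5% → the one-page checkout
Display: the one-page checkout 7/9 = 77.8%, Flow B 7/11 = 63.6% → the one-page checkout
Email: the one-page checkout 13/37 = 35.1%, Flow B 6/28 = 21.4% → the one-page checkout
Overall: the one-page checkout 64/202 = 31.7%, Flow B 44/213 = 20.7% → the one-page checkout
The one-page checkout wins overall and in every traffic group — no reversal.

Yes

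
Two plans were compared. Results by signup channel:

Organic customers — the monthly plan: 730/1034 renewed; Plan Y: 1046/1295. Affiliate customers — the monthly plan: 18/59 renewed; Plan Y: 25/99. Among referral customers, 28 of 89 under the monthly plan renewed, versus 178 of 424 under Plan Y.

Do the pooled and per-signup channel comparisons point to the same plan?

Organic: the monthly plan 730/1034 = 70.6%, Plan Y 1046/1295 = 80.8% → Plan Y
Affiliate: the monthly plan 18/59 = 30.5%, Plan Y 25/99 = 25.3% → the monthly plan
Referral: the monthly plan 28/89 = 31.5%, Plan Y 178/424 = 42.0% → Plan Y
Overall: the monthly plan 776/1182 = 65.7%, Plan Y 1249/1818 = 68.7% → Plan Y
Neither sweeps: the monthly plan wins 1 of 3 groups, Plan Y wins 2. Plan Y wins overall but not every group — no Simpson reversal.

No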